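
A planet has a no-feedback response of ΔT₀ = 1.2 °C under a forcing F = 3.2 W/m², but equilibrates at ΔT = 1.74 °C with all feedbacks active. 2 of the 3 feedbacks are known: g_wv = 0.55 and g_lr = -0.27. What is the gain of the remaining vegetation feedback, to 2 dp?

0.03

Amplification A = ΔT/ΔT₀ = 1.74/1.2 = 1.45.
Total gain g = 1 − 1/A = 1 − 1/1.45 = 0.3103.
Known gains sum to 0.55 − 0.27 = 0.28.
g_veg = 0.3103 − 0.28 = 0.03.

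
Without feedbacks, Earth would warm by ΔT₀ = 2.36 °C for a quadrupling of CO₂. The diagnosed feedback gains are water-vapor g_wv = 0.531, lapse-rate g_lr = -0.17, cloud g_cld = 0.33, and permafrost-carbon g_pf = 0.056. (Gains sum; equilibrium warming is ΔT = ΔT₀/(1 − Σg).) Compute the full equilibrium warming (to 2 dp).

Total gain g = 0.531 − 0.17 + 0.33 + 0.056 = 0.747.
Amplification A = 1/(1 − 0.747) = 3.953.
ΔT = 2.36 × 3.953 = 9.33 °C.

9.33 °C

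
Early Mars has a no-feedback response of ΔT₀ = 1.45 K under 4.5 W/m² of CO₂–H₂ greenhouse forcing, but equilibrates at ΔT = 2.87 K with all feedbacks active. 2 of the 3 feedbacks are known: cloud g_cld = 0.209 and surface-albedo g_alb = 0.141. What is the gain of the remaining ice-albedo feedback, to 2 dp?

0.14

Amplification A = ΔT/ΔT₀ = 2.87/1.45 = 1.979.
Total gain g = 1 − 1/A = 1 − 1/1.979 = 0.4947.
Known gains sum to 0.209 + 0.141 = 0.35.
g_ice = 0.4947 − 0.35 = 0.14.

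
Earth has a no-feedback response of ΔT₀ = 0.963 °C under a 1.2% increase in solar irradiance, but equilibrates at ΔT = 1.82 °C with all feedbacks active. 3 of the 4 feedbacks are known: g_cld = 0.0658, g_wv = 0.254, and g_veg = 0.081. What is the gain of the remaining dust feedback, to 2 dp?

0.07

Amplification A = ΔT/ΔT₀ = 1.82/0.963 = 1.89.
Total gain g = 1 − 1/A = 1 − 1/1.89 = 0.4709.
Known gains sum to 0.0658 + 0.254 + 0.081 = 0.4008.
g_dust = 0.4709 − 0.4008 = 0.07.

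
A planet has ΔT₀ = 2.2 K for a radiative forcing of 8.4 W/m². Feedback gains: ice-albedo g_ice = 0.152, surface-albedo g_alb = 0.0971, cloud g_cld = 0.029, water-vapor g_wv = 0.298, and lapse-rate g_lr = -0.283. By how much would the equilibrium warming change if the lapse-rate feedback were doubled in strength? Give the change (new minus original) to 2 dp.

Original: g = 0.2931, ΔT = 2.2/(1−0.2931) = 3.1122 K.
With doubled lapse-rate: g' = 0.0101, ΔT' = 2.2/(1−0.0101) = 2.2224 K.
Change = 2.2224 − 3.1122 = -0.89 K.

-0.89 K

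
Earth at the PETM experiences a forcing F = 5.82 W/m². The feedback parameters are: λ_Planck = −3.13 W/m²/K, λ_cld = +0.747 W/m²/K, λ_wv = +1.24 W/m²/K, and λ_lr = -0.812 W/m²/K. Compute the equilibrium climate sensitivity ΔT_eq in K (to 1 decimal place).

3.0 K

Net feedback parameter λ = (−3.13) + (+0.747) + (+1.24) + (-0.812) = -1.955 W/m²/K.
ΔT = −F/λ = −5.82/(-1.955) = 3.0 K.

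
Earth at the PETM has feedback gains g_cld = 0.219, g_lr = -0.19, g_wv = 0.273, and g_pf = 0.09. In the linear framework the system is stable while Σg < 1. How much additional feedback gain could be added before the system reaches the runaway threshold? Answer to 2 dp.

Current total gain = 0.219 − 0.19 + 0.273 + 0.09 = 0.392.
Margin to runaway = 1 − 0.392 = 0.61.

0.61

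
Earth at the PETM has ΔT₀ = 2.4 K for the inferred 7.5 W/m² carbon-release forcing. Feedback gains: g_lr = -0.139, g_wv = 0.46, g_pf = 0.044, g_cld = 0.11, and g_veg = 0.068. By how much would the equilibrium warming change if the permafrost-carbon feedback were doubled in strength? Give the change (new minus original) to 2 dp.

Original: g = 0.543, ΔT = 2.4/(1−0.543) = 5.2516 K.
With doubled permafrost-carbon: g' = 0.587, ΔT' = 2.4/(1−0.587) = 5.8111 K.
Change = 5.8111 − 5.2516 = 0.56 K.

0.56 K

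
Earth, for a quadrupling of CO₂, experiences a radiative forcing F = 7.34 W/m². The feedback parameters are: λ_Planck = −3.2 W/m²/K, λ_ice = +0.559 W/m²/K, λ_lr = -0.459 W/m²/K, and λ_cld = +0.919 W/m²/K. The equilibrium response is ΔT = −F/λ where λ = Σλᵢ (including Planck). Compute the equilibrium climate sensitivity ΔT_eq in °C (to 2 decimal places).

Net feedback parameter λ = (−3.2) + (+0.559) + (-0.459) + (+0.919) = -2.181 W/m²/K.
ΔT = −F/λ = −7.34/(-2.181) = 3.37 °C.

3.37 °C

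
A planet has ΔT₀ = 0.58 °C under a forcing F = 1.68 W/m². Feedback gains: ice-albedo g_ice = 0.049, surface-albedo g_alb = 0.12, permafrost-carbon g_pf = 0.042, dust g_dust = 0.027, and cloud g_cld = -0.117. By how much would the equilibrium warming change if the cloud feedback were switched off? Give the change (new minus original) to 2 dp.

0.10 °C

Original: g = 0.121, ΔT = 0.58/(1−0.121) = 0.6598 °C.
Without cloud: g' = 0.238, ΔT' = 0.58/(1−0.238) = 0.7612 °C.
Change = 0.7612 − 0.6598 = 0.10 °C.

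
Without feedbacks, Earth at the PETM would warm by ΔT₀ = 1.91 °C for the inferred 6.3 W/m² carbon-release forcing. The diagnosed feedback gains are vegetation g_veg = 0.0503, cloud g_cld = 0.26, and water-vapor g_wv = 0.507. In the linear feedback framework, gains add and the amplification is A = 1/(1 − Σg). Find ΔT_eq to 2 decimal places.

10.45 °C

Total gain g = 0.0503 + 0.26 + 0.507 = 0.8173.
Amplification A = 1/(1 − 0.8173) = 5.473.
ΔT = 1.91 × 5.473 = 10.45 °C.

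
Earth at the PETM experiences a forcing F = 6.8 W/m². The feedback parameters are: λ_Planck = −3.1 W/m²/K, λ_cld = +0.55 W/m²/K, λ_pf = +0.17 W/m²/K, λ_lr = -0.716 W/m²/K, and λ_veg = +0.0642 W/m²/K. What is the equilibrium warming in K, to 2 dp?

Net feedback parameter λ = (−3.1) + (+0.55) + (+0.17) + (-0.716) + (+0.0642) = -3.0318 W/m²/K.
ΔT = −F/λ = −6.8/(-3.0318) = 2.24 K.

2.24 K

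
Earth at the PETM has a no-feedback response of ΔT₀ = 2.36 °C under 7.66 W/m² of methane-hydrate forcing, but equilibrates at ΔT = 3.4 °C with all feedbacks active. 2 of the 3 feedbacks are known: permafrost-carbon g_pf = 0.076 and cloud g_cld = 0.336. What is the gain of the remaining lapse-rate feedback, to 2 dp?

Amplification A = ΔT/ΔT₀ = 3.4/2.36 = 1.441.
Total gain g = 1 − 1/A = 1 − 1/1.441 = 0.306.
Known gains sum to 0.076 + 0.336 = 0.412.
g_lr = 0.306 − 0.412 = -0.11.

-0.11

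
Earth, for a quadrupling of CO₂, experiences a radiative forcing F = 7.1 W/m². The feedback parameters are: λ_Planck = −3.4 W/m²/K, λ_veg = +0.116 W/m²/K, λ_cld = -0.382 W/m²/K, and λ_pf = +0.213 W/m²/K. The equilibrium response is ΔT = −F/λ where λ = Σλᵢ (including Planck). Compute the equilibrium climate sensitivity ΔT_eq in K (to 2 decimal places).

2.06 K

Net feedback parameter λ = (−3.4) + (+0.116) + (-0.382) + (+0.213) = -3.453 W/m²/K.
ΔT = −F/λ = −7.1/(-3.453) = 2.06 K.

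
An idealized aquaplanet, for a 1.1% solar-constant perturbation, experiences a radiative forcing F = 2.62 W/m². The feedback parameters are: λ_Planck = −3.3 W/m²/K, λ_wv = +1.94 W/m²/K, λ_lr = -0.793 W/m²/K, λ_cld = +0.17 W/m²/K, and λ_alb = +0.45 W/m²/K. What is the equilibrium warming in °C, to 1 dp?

1.7 °C

Net feedback parameter λ = (−3.3) + (+1.94) + (-0.793) + (+0.17) + (+0.45) = -1.533 W/m²/K.
ΔT = −F/λ = −2.62/(-1.533) = 1.7 °C.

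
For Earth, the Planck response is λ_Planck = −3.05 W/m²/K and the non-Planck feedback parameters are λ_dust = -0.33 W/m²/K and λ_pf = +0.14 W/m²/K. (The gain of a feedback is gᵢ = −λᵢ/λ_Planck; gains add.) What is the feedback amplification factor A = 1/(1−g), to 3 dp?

Convert to gains: g_dust = -0.33/3.05 = -0.1082; g_pf = 0.14/3.05 = 0.0459.
Total gain g = -0.0623.
A = 1/(1 + 0.0623) = 0.941.

0.941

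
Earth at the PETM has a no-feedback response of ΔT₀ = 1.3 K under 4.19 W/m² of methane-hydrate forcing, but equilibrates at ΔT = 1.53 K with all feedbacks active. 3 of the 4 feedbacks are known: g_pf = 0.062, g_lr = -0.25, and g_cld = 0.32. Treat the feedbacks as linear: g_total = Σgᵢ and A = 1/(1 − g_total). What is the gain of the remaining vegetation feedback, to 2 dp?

0.02

Amplification A = ΔT/ΔT₀ = 1.53/1.3 = 1.177.
Total gain g = 1 − 1/A = 1 − 1/1.177 = 0.1504.
Known gains sum to 0.062 − 0.25 + 0.32 = 0.132.
g_veg = 0.1504 − 0.132 = 0.02.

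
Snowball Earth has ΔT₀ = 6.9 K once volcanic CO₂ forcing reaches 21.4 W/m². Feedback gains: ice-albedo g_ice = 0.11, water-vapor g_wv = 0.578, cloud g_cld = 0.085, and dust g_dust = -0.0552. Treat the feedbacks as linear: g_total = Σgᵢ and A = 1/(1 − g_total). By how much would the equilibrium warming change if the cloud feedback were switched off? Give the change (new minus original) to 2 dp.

-5.66 K

Original: g = 0.7178, ΔT = 6.9/(1−0.7178) = 24.4507 K.
Without cloud: g' = 0.6328, ΔT' = 6.9/(1−0.6328) = 18.7908 K.
Change = 18.7908 − 24.4507 = -5.66 K.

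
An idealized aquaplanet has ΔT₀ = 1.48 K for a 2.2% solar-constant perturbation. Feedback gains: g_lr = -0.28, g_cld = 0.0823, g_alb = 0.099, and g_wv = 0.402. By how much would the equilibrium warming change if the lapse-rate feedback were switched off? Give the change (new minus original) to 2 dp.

1.43 K

Original: g = 0.3033, ΔT = 1.48/(1−0.3033) = 2.1243 K.
Without lapse-rate: g' = 0.5833, ΔT' = 1.48/(1−0.5833) = 3.5517 K.
Change = 3.5517 − 2.1243 = 1.43 K.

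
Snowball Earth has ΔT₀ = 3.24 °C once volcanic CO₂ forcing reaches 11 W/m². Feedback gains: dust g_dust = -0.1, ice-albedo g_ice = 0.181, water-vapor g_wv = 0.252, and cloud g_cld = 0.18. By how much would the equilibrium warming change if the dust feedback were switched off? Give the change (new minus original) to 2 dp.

1.72 °C

Original: g = 0.513, ΔT = 3.24/(1−0.513) = 6.6530 °C.
Without dust: g' = 0.613, ΔT' = 3.24/(1−0.613) = 8.3721 °C.
Change = 8.3721 − 6.6530 = 1.72 °C.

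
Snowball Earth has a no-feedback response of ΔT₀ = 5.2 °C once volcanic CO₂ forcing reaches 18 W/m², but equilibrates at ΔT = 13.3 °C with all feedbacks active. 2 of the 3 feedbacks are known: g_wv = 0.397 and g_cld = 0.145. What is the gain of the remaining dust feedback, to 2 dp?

Amplification A = ΔT/ΔT₀ = 13.3/5.2 = 2.558.
Total gain g = 1 − 1/A = 1 − 1/2.558 = 0.6091.
Known gains sum to 0.397 + 0.145 = 0.542.
g_dust = 0.6091 − 0.542 = 0.07.

0.07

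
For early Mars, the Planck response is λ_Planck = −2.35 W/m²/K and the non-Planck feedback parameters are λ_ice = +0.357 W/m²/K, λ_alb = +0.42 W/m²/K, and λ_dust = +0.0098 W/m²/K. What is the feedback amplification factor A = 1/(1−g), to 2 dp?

Convert to gains: g_ice = 0.357/2.35 = 0.1519; g_alb = 0.42/2.35 = 0.1787; g_dust = 0.0098/2.35 = 0.00417.
Total gain g = 0.33477.
A = 1/(1 − 0.33477) = 1.50.

1.50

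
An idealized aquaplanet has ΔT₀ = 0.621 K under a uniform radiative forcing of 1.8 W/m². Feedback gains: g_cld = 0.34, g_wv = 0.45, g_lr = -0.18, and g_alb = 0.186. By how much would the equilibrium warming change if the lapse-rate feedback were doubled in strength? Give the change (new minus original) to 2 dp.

Original: g = 0.796, ΔT = 0.621/(1−0.796) = 3.0441 K.
With doubled lapse-rate: g' = 0.616, ΔT' = 0.621/(1−0.616) = 1.6172 K.
Change = 1.6172 − 3.0441 = -1.43 K.

-1.43 K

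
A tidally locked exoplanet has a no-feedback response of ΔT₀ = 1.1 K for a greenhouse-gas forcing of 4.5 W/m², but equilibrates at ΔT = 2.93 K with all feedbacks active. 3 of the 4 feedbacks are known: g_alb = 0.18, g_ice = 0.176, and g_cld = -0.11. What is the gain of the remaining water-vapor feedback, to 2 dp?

Amplification A = ΔT/ΔT₀ = 2.93/1.1 = 2.664.
Total gain g = 1 − 1/A = 1 − 1/2.664 = 0.6246.
Known gains sum to 0.18 + 0.176 − 0.11 = 0.246.
g_wv = 0.6246 − 0.246 = 0.38.

0.38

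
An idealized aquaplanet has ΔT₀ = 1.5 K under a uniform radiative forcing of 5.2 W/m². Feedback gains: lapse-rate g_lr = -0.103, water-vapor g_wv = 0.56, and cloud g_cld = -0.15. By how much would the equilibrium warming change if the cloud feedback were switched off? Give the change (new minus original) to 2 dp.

Original: g = 0.307, ΔT = 1.5/(1−0.307) = 2.1645 K.
Without cloud: g' = 0.457, ΔT' = 1.5/(1−0.457) = 2.7624 K.
Change = 2.7624 − 2.1645 = 0.60 K.

0.60 K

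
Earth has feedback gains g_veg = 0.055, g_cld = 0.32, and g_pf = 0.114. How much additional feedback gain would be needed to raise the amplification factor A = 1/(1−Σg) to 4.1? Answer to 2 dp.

Current total gain = 0.489.
Target gain for A = 4.1: g* = 1 − 1/4.1 = 0.7561.
Additional gain needed = 0.7561 − 0.489 = 0.27.

0.27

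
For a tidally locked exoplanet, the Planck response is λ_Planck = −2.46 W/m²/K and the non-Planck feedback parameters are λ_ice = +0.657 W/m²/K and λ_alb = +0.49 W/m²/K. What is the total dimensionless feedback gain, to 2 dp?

0.47

Convert to gains: g_ice = 0.657/2.46 = 0.2671; g_alb = 0.49/2.46 = 0.1992.
Total gain g = 0.4663.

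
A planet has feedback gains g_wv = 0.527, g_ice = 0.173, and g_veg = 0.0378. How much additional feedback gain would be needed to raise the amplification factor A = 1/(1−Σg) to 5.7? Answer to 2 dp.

Current total gain = 0.7378.
Target gain for A = 5.7: g* = 1 − 1/5.7 = 0.8246.
Additional gain needed = 0.8246 − 0.7378 = 0.09.

0.09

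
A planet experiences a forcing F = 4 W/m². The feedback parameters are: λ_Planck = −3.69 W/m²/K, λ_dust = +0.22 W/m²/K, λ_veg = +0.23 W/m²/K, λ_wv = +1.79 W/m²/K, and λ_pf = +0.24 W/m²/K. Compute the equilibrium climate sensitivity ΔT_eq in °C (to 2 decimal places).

Net feedback parameter λ = (−3.69) + (+0.22) + (+0.23) + (+1.79) + (+0.24) = -1.21 W/m²/K.
ΔT = −F/λ = −4/(-1.21) = 3.31 °C.

3.31 °C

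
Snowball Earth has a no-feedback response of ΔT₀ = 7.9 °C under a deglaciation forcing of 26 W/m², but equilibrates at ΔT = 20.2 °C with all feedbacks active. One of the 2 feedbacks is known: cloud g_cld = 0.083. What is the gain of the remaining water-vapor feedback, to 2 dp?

0.53

Amplification A = ΔT/ΔT₀ = 20.2/7.9 = 2.557.
Total gain g = 1 − 1/A = 1 − 1/2.557 = 0.6089.
The known gain is 0.083.
g_wv = 0.6089 − 0.083 = 0.53.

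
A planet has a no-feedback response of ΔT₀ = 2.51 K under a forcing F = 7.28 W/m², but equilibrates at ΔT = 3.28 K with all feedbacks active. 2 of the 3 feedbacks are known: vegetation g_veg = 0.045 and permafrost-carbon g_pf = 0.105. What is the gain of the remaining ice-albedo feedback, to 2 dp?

Amplification A = ΔT/ΔT₀ = 3.28/2.51 = 1.307.
Total gain g = 1 − 1/A = 1 − 1/1.307 = 0.2349.
Known gains sum to 0.045 + 0.105 = 0.15.
g_ice = 0.2349 − 0.15 = 0.08.

0.08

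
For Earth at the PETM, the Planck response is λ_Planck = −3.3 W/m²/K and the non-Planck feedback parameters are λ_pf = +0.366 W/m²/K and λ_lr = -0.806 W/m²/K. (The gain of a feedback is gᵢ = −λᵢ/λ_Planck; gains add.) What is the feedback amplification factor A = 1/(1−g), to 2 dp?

Convert to gains: g_pf = 0.366/3.3 = 0.1109; g_lr = -0.806/3.3 = -0.2442.
Total gain g = -0.1333.
A = 1/(1 + 0.1333) = 0.88.

0.88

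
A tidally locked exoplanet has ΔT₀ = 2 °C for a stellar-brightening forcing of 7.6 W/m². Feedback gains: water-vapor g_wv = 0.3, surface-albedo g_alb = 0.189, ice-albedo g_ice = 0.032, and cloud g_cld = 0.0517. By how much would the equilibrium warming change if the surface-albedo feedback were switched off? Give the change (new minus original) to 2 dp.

Original: g = 0.5727, ΔT = 2/(1−0.5727) = 4.6806 °C.
Without surface-albedo: g' = 0.3837, ΔT' = 2/(1−0.3837) = 3.2452 °C.
Change = 3.2452 − 4.6806 = -1.44 °C.

-1.44 °C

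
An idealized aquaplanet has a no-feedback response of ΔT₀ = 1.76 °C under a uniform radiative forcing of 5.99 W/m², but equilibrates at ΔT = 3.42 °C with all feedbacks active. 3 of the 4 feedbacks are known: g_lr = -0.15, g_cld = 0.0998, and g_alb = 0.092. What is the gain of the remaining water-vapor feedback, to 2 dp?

0.44

Amplification A = ΔT/ΔT₀ = 3.42/1.76 = 1.943.
Total gain g = 1 − 1/A = 1 − 1/1.943 = 0.4853.
Known gains sum to -0.15 + 0.0998 + 0.092 = 0.0418.
g_wv = 0.4853 − 0.0418 = 0.44.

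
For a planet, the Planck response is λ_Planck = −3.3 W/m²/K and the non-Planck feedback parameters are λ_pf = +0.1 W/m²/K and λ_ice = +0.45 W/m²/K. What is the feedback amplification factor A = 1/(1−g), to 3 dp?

1.200

Convert to gains: g_pf = 0.1/3.3 = 0.0303; g_ice = 0.45/3.3 = 0.1364.
Total gain g = 0.1667.
A = 1/(1 − 0.1667) = 1.200.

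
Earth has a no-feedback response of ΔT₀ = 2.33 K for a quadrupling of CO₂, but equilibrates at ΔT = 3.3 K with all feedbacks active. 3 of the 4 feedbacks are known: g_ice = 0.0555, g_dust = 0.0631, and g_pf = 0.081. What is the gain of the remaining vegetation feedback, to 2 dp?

0.09

Amplification A = ΔT/ΔT₀ = 3.3/2.33 = 1.416.
Total gain g = 1 − 1/A = 1 − 1/1.416 = 0.2938.
Known gains sum to 0.0555 + 0.0631 + 0.081 = 0.1996.
g_veg = 0.2938 − 0.1996 = 0.09.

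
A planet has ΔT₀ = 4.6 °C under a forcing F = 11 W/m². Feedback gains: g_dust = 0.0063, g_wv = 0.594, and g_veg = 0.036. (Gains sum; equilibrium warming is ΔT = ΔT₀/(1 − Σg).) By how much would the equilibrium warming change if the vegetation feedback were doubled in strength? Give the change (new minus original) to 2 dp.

1.39 °C

Original: g = 0.6363, ΔT = 4.6/(1−0.6363) = 12.6478 °C.
With doubled vegetation: g' = 0.6723, ΔT' = 4.6/(1−0.6723) = 14.0372 °C.
Change = 14.0372 − 12.6478 = 1.39 °C.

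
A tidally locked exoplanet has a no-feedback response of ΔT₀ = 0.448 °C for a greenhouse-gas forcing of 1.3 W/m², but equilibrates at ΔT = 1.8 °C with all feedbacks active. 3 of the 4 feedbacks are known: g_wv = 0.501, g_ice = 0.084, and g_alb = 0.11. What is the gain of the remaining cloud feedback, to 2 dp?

0.06

Amplification A = ΔT/ΔT₀ = 1.8/0.448 = 4.018.
Total gain g = 1 − 1/A = 1 − 1/4.018 = 0.7511.
Known gains sum to 0.501 + 0.084 + 0.11 = 0.695.
g_cld = 0.7511 − 0.695 = 0.06.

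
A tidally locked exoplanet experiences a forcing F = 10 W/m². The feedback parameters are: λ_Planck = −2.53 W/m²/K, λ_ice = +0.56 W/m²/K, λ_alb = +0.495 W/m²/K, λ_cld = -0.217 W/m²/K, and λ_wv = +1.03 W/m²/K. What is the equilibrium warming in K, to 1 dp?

15.1 K

Net feedback parameter λ = (−2.53) + (+0.56) + (+0.495) + (-0.217) + (+1.03) = -0.662 W/m²/K.
ΔT = −F/λ = −10/(-0.662) = 15.1 K.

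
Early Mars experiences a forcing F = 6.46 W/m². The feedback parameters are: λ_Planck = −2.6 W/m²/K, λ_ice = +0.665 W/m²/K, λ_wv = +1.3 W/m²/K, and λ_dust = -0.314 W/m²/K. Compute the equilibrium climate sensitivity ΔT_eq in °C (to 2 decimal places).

6.81 °C

Net feedback parameter λ = (−2.6) + (+0.665) + (+1.3) + (-0.314) = -0.949 W/m²/K.
ΔT = −F/λ = −6.46/(-0.949) = 6.81 °C.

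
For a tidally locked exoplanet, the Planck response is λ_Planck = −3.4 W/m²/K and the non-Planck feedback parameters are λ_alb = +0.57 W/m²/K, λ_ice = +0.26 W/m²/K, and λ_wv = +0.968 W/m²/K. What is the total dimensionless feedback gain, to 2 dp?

0.53

Convert to gains: g_alb = 0.57/3.4 = 0.1676; g_ice = 0.26/3.4 = 0.07647; g_wv = 0.968/3.4 = 0.2847.
Total gain g = 0.52877.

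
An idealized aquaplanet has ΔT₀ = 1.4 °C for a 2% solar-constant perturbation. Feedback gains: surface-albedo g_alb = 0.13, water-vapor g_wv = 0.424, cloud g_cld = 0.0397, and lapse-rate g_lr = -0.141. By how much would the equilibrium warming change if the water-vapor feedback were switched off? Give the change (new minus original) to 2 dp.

Original: g = 0.4527, ΔT = 1.4/(1−0.4527) = 2.5580 °C.
Without water-vapor: g' = 0.0287, ΔT' = 1.4/(1−0.0287) = 1.4414 °C.
Change = 1.4414 − 2.5580 = -1.12 °C.

-1.12 °C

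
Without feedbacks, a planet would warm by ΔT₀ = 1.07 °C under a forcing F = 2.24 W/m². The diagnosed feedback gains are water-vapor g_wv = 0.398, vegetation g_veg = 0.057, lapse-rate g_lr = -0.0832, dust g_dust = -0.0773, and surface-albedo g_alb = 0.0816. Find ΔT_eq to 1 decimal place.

1.7 °C

Total gain g = 0.398 + 0.057 − 0.0832 − 0.0773 + 0.0816 = 0.3761.
Amplification A = 1/(1 − 0.3761) = 1.603.
ΔT = 1.07 × 1.603 = 1.7 °C.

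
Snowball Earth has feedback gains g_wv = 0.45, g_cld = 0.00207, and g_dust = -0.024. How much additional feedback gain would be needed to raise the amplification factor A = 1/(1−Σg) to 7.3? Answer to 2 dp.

Current total gain = 0.42807.
Target gain for A = 7.3: g* = 1 − 1/7.3 = 0.863.
Additional gain needed = 0.863 − 0.42807 = 0.43.

0.43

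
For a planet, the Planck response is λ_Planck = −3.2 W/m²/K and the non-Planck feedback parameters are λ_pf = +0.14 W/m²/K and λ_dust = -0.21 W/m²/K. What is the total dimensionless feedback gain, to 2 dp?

Convert to gains: g_pf = 0.14/3.2 = 0.04375; g_dust = -0.21/3.2 = -0.06562.
Total gain g = -0.02187.

-0.02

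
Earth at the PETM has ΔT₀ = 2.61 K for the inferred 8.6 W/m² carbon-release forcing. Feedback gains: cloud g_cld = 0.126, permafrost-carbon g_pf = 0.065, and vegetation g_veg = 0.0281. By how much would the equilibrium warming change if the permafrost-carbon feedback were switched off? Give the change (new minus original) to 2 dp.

-0.26 K

Original: g = 0.2191, ΔT = 2.61/(1−0.2191) = 3.3423 K.
Without permafrost-carbon: g' = 0.1541, ΔT' = 2.61/(1−0.1541) = 3.0855 K.
Change = 3.0855 − 3.3423 = -0.26 K.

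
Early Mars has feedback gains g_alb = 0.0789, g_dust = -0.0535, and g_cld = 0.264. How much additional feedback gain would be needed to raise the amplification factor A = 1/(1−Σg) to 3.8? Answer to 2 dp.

Current total gain = 0.2894.
Target gain for A = 3.8: g* = 1 − 1/3.8 = 0.7368.
Additional gain needed = 0.7368 − 0.2894 = 0.45.

0.45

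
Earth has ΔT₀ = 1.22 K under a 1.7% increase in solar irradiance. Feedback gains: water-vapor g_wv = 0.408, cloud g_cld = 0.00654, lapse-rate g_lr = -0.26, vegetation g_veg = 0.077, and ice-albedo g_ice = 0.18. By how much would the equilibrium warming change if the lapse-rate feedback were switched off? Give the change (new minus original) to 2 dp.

1.64 K

Original: g = 0.41154, ΔT = 1.22/(1−0.41154) = 2.0732 K.
Without lapse-rate: g' = 0.67154, ΔT' = 1.22/(1−0.67154) = 3.7143 K.
Change = 3.7143 − 2.0732 = 1.64 K.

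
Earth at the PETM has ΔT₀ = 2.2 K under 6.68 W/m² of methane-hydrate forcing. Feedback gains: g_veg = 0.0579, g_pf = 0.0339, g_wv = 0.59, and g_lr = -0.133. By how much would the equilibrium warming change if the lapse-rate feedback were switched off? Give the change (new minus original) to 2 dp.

2.04 K

Original: g = 0.5488, ΔT = 2.2/(1−0.5488) = 4.8759 K.
Without lapse-rate: g' = 0.6818, ΔT' = 2.2/(1−0.6818) = 6.9139 K.
Change = 6.9139 − 4.8759 = 2.04 K.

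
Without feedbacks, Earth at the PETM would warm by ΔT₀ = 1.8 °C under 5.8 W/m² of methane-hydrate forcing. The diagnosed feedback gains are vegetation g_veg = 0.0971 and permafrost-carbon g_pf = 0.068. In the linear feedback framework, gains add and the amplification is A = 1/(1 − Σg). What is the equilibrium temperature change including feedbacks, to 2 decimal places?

Total gain g = 0.0971 + 0.068 = 0.1651.
Amplification A = 1/(1 − 0.1651) = 1.198.
ΔT = 1.8 × 1.198 = 2.16 °C.

2.16 °C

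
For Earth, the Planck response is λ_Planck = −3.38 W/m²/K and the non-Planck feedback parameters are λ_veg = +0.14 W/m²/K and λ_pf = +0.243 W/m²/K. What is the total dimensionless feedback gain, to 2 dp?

0.11

Convert to gains: g_veg = 0.14/3.38 = 0.04142; g_pf = 0.243/3.38 = 0.07189.
Total gain g = 0.11331.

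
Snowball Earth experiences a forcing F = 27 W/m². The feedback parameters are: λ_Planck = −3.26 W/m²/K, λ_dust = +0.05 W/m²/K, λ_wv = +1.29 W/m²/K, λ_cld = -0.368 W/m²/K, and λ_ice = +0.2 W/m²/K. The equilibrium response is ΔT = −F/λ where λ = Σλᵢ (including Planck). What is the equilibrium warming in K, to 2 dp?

Net feedback parameter λ = (−3.26) + (+0.05) + (+1.29) + (-0.368) + (+0.2) = -2.088 W/m²/K.
ΔT = −F/λ = −27/(-2.088) = 12.93 K.

12.93 K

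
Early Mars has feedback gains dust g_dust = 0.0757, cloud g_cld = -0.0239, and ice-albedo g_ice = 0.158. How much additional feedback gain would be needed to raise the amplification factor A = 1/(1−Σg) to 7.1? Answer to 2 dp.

Current total gain = 0.2098.
Target gain for A = 7.1: g* = 1 − 1/7.1 = 0.8592.
Additional gain needed = 0.8592 − 0.2098 = 0.65.

0.65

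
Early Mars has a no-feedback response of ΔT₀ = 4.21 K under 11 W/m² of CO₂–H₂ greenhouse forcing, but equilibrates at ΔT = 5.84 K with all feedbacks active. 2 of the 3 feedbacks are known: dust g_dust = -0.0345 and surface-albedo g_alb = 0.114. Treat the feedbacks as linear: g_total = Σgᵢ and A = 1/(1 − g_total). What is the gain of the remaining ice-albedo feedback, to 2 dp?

0.20

Amplification A = ΔT/ΔT₀ = 5.84/4.21 = 1.387.
Total gain g = 1 − 1/A = 1 − 1/1.387 = 0.279.
Known gains sum to -0.0345 + 0.114 = 0.0795.
g_ice = 0.279 − 0.0795 = 0.20.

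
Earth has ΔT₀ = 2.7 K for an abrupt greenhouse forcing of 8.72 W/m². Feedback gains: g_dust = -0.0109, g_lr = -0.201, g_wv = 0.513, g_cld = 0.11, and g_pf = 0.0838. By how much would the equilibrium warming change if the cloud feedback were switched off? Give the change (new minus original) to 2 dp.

-0.96 K

Original: g = 0.4949, ΔT = 2.7/(1−0.4949) = 5.3455 K.
Without cloud: g' = 0.3849, ΔT' = 2.7/(1−0.3849) = 4.3895 K.
Change = 4.3895 − 5.3455 = -0.96 K.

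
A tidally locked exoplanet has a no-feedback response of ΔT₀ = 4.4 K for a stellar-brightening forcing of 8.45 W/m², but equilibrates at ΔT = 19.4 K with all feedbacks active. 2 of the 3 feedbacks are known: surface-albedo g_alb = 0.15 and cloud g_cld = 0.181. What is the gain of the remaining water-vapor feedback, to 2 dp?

0.44

Amplification A = ΔT/ΔT₀ = 19.4/4.4 = 4.409.
Total gain g = 1 − 1/A = 1 − 1/4.409 = 0.7732.
Known gains sum to 0.15 + 0.181 = 0.331.
g_wv = 0.7732 − 0.331 = 0.44.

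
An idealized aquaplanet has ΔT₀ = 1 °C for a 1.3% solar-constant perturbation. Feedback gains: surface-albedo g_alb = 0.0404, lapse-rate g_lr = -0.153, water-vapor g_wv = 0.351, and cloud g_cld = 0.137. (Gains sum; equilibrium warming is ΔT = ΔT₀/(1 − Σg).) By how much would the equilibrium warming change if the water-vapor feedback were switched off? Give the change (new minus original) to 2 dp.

Original: g = 0.3754, ΔT = 1/(1−0.3754) = 1.6010 °C.
Without water-vapor: g' = 0.0244, ΔT' = 1/(1−0.0244) = 1.0250 °C.
Change = 1.0250 − 1.6010 = -0.58 °C.

-0.58 °C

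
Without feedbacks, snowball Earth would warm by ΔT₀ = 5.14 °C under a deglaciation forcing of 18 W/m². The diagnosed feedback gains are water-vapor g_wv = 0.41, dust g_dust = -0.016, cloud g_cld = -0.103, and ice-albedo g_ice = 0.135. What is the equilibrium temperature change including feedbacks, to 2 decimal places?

8.95 °C

Total gain g = 0.41 − 0.016 − 0.103 + 0.135 = 0.426.
Amplification A = 1/(1 − 0.426) = 1.742.
ΔT = 5.14 × 1.742 = 8.95 °C.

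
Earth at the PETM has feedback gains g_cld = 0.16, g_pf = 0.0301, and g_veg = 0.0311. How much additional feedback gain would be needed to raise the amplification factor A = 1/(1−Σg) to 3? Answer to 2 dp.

Current total gain = 0.2212.
Target gain for A = 3: g* = 1 − 1/3 = 0.6667.
Additional gain needed = 0.6667 − 0.2212 = 0.45.

0.45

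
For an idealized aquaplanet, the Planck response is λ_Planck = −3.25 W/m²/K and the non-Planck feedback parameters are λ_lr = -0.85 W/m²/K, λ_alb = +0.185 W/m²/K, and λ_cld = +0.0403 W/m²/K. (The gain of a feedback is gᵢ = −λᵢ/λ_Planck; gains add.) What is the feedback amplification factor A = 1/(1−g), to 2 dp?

Convert to gains: g_lr = -0.85/3.25 = -0.2615; g_alb = 0.185/3.25 = 0.05692; g_cld = 0.0403/3.25 = 0.0124.
Total gain g = -0.19218.
A = 1/(1 + 0.19218) = 0.84.

0.84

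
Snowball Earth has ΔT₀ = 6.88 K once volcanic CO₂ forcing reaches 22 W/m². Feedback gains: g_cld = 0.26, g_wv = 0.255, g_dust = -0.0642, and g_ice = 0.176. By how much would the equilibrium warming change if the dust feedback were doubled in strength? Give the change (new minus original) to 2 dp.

Original: g = 0.6268, ΔT = 6.88/(1−0.6268) = 18.4352 K.
With doubled dust: g' = 0.5626, ΔT' = 6.88/(1−0.5626) = 15.7293 K.
Change = 15.7293 − 18.4352 = -2.71 K.

-2.71 K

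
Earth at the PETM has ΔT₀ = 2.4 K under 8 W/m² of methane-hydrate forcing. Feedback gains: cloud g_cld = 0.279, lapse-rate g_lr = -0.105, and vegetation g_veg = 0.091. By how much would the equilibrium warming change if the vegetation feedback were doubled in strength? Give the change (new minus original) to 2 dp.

0.46 K

Original: g = 0.265, ΔT = 2.4/(1−0.265) = 3.2653 K.
With doubled vegetation: g' = 0.356, ΔT' = 2.4/(1−0.356) = 3.7267 K.
Change = 3.7267 − 3.2653 = 0.46 K.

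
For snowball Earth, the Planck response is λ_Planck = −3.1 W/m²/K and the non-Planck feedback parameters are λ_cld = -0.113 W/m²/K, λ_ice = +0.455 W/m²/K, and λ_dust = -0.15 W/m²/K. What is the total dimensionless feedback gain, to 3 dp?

Convert to gains: g_cld = -0.113/3.1 = -0.03645; g_ice = 0.455/3.1 = 0.1468; g_dust = -0.15/3.1 = -0.04839.
Total gain g = 0.06196.

0.062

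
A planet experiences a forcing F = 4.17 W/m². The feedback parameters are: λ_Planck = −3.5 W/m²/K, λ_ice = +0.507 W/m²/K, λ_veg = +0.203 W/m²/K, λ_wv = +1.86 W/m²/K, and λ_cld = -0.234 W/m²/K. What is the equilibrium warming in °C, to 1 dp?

3.6 °C

Net feedback parameter λ = (−3.5) + (+0.507) + (+0.203) + (+1.86) + (-0.234) = -1.164 W/m²/K.
ΔT = −F/λ = −4.17/(-1.164) = 3.6 °C.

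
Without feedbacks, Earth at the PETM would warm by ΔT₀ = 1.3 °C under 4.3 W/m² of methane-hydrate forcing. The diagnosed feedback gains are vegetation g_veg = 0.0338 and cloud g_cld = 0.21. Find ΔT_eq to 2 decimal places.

Total gain g = 0.0338 + 0.21 = 0.2438.
Amplification A = 1/(1 − 0.2438) = 1.322.
ΔT = 1.3 × 1.322 = 1.72 °C.

1.72 °C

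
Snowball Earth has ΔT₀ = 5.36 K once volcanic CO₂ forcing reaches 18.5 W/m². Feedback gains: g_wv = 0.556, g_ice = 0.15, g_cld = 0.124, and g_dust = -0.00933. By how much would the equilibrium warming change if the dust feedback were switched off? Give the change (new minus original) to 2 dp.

1.64 K

Original: g = 0.82067, ΔT = 5.36/(1−0.82067) = 29.8890 K.
Without dust: g' = 0.83, ΔT' = 5.36/(1−0.83) = 31.5294 K.
Change = 31.5294 − 29.8890 = 1.64 K.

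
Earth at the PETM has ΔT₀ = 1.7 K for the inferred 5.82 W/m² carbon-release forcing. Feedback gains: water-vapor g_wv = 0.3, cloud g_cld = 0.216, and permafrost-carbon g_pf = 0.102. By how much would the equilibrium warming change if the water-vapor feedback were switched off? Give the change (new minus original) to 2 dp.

-1.96 K

Original: g = 0.618, ΔT = 1.7/(1−0.618) = 4.4503 K.
Without water-vapor: g' = 0.318, ΔT' = 1.7/(1−0.318) = 2.4927 K.
Change = 2.4927 − 4.4503 = -1.96 K.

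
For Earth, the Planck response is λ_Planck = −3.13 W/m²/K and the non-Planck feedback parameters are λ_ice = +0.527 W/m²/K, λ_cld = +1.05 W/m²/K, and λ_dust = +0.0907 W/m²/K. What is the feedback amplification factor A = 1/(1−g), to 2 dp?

2.14

Convert to gains: g_ice = 0.527/3.13 = 0.1684; g_cld = 1.05/3.13 = 0.3355; g_dust = 0.0907/3.13 = 0.02898.
Total gain g = 0.53288.
A = 1/(1 − 0.53288) = 2.14.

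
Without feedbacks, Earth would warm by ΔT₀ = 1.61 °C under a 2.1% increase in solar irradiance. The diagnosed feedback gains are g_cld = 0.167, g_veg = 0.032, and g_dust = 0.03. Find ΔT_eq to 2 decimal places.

2.09 °C

Total gain g = 0.167 + 0.032 + 0.03 = 0.229.
Amplification A = 1/(1 − 0.229) = 1.297.
ΔT = 1.61 × 1.297 = 2.09 °C.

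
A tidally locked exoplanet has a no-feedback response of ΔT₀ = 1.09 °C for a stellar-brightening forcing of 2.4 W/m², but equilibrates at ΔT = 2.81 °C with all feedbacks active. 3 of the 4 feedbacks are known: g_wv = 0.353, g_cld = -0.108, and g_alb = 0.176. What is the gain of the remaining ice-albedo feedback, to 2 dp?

0.19

Amplification A = ΔT/ΔT₀ = 2.81/1.09 = 2.578.
Total gain g = 1 − 1/A = 1 − 1/2.578 = 0.6121.
Known gains sum to 0.353 − 0.108 + 0.176 = 0.421.
g_ice = 0.6121 − 0.421 = 0.19.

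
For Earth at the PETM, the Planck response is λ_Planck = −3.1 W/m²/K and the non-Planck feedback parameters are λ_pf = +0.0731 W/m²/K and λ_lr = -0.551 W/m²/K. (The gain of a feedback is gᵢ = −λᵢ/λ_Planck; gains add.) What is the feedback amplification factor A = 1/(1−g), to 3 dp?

Convert to gains: g_pf = 0.0731/3.1 = 0.02358; g_lr = -0.551/3.1 = -0.1777.
Total gain g = -0.15412.
A = 1/(1 + 0.15412) = 0.866.

0.866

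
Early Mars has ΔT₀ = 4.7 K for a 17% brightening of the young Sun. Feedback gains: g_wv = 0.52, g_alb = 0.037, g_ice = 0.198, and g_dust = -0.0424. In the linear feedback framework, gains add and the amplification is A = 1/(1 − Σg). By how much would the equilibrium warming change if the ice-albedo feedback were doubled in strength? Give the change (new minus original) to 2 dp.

36.22 K

Original: g = 0.7126, ΔT = 4.7/(1−0.7126) = 16.3535 K.
With doubled ice-albedo: g' = 0.9106, ΔT' = 4.7/(1−0.9106) = 52.5727 K.
Change = 52.5727 − 16.3535 = 36.22 K.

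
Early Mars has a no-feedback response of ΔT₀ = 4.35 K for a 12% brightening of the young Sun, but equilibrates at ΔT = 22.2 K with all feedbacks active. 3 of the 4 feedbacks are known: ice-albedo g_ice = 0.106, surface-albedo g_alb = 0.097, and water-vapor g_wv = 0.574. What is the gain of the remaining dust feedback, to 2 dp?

Amplification A = ΔT/ΔT₀ = 22.2/4.35 = 5.103.
Total gain g = 1 − 1/A = 1 − 1/5.103 = 0.804.
Known gains sum to 0.106 + 0.097 + 0.574 = 0.777.
g_dust = 0.804 − 0.777 = 0.03.

0.03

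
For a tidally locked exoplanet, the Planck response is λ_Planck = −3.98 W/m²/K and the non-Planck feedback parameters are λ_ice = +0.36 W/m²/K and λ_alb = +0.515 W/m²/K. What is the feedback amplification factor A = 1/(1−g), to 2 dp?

1.28

Convert to gains: g_ice = 0.36/3.98 = 0.09045; g_alb = 0.515/3.98 = 0.1294.
Total gain g = 0.21985.
A = 1/(1 − 0.21985) = 1.28.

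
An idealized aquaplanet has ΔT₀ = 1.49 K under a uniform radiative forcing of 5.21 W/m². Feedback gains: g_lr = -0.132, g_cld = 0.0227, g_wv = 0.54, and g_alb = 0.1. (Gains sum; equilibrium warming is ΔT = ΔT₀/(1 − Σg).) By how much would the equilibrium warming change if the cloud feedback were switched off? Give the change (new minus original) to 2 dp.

Original: g = 0.5307, ΔT = 1.49/(1−0.5307) = 3.1749 K.
Without cloud: g' = 0.508, ΔT' = 1.49/(1−0.508) = 3.0285 K.
Change = 3.0285 − 3.1749 = -0.15 K.

-0.15 K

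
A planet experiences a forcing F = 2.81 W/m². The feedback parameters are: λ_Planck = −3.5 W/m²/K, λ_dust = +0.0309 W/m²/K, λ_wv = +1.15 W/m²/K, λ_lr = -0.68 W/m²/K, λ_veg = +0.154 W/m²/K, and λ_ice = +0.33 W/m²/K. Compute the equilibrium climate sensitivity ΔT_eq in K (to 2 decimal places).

1.12 K

Net feedback parameter λ = (−3.5) + (+0.0309) + (+1.15) + (-0.68) + (+0.154) + (+0.33) = -2.5151 W/m²/K.
ΔT = −F/λ = −2.81/(-2.5151) = 1.12 K.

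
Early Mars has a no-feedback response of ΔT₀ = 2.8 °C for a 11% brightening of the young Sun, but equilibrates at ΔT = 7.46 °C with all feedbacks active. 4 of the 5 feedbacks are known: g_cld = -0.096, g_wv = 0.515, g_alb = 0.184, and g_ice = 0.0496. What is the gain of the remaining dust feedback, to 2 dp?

Amplification A = ΔT/ΔT₀ = 7.46/2.8 = 2.664.
Total gain g = 1 − 1/A = 1 − 1/2.664 = 0.6246.
Known gains sum to -0.096 + 0.515 + 0.184 + 0.0496 = 0.6526.
g_dust = 0.6246 − 0.6526 = -0.03.

-0.03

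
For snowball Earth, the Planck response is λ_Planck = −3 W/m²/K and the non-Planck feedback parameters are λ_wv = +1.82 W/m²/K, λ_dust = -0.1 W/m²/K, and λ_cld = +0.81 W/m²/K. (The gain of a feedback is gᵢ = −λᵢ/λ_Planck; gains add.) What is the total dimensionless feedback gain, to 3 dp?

0.843

Convert to gains: g_wv = 1.82/3 = 0.6067; g_dust = -0.1/3 = -0.03333; g_cld = 0.81/3 = 0.27.
Total gain g = 0.84337.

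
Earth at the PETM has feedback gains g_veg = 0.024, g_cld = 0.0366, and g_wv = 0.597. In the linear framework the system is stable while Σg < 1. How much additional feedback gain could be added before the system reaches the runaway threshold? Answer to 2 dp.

Current total gain = 0.024 + 0.0366 + 0.597 = 0.6576.
Margin to runaway = 1 − 0.6576 = 0.34.

0.34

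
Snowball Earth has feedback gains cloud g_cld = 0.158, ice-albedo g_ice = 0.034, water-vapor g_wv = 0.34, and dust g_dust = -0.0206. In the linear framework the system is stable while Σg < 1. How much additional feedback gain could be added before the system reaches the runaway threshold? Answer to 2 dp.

Current total gain = 0.158 + 0.034 + 0.34 − 0.0206 = 0.5114.
Margin to runaway = 1 − 0.5114 = 0.49.

0.49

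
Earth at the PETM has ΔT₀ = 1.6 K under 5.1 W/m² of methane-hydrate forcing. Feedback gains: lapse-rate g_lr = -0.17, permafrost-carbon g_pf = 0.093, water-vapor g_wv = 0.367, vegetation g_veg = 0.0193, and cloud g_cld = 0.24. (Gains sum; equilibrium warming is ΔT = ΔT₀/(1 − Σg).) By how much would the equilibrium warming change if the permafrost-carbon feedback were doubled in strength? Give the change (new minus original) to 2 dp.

Original: g = 0.5493, ΔT = 1.6/(1−0.5493) = 3.5500 K.
With doubled permafrost-carbon: g' = 0.6423, ΔT' = 1.6/(1−0.6423) = 4.4730 K.
Change = 4.4730 − 3.5500 = 0.92 K.

0.92 K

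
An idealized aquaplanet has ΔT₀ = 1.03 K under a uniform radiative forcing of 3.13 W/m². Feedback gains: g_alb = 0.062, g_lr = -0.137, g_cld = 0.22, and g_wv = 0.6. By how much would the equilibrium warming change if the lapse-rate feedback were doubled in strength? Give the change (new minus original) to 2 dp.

Original: g = 0.745, ΔT = 1.03/(1−0.745) = 4.0392 K.
With doubled lapse-rate: g' = 0.608, ΔT' = 1.03/(1−0.608) = 2.6276 K.
Change = 2.6276 − 4.0392 = -1.41 K.

-1.41 K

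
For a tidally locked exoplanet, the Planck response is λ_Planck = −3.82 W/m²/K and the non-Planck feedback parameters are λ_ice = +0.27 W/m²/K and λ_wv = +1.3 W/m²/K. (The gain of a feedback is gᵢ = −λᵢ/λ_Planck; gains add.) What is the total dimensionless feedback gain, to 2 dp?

Convert to gains: g_ice = 0.27/3.82 = 0.07068; g_wv = 1.3/3.82 = 0.3403.
Total gain g = 0.41098.

0.41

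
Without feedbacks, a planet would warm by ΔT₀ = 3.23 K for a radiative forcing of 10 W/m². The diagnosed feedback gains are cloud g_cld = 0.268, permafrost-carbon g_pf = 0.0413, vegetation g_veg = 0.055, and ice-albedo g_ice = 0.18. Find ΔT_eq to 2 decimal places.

Total gain g = 0.268 + 0.0413 + 0.055 + 0.18 = 0.5443.
Amplification A = 1/(1 − 0.5443) = 2.194.
ΔT = 3.23 × 2.194 = 7.09 K.

7.09 K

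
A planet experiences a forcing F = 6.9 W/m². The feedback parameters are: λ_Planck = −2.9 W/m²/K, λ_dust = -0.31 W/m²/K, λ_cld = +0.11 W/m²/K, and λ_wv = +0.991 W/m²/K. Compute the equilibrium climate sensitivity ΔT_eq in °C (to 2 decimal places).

Net feedback parameter λ = (−2.9) + (-0.31) + (+0.11) + (+0.991) = -2.109 W/m²/K.
ΔT = −F/λ = −6.9/(-2.109) = 3.27 °C.

3.27 °C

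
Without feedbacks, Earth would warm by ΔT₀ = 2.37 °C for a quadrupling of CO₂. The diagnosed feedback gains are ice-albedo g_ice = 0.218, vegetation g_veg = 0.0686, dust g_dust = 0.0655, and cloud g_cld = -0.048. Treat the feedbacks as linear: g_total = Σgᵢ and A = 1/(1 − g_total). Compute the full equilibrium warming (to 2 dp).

Total gain g = 0.218 + 0.0686 + 0.0655 − 0.048 = 0.3041.
Amplification A = 1/(1 − 0.3041) = 1.437.
ΔT = 2.37 × 1.437 = 3.41 °C.

3.41 °C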